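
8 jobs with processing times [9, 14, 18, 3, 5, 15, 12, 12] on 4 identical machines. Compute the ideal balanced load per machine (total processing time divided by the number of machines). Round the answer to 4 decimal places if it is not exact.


Total processing time = 9 + 14 + 18 + 3 + 5 + 15 + 12 + 12 = 88
Number of machines = 4
Ideal balanced load = 88 / 4 = 22.0

22.0


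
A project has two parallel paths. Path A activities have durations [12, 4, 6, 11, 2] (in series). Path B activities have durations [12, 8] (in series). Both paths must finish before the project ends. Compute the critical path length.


Path A total = 12 + 4 + 6 + 11 + 2 = 35
Path B total = 12 + 8 = 20
Critical path = longest path = max(35, 20) = 35

35


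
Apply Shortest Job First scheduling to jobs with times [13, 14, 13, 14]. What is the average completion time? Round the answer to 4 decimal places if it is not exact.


SJF order (ascending): [13, 13, 14, 14]
Completion times:
  Job 1: burst=13, C=13
  Job 2: burst=13, C=26
  Job 3: burst=14, C=40
  Job 4: burst=14, C=54
Average completion = 133/4 = 33.25

33.25


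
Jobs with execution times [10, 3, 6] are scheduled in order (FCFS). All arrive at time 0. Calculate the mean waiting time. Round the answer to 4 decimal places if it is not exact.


FCFS order (as given): [10, 3, 6]
Waiting times:
  Job 1: wait = 0
  Job 2: wait = 10
  Job 3: wait = 13
Sum of waiting times = 23
Average waiting time = 23/3 = 7.6667

7.6667


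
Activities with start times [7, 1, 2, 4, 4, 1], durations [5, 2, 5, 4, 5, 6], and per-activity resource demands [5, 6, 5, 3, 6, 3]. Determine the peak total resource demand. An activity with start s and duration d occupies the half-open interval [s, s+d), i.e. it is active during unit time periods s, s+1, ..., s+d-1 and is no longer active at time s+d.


Each activity i is active on [start_i, start_i + duration_i).
Compute total resource usage per time slot:
  t=0: active resources = [], total = 0
  t=1: active resources = [6, 3], total = 9
  t=2: active resources = [6, 5, 3], total = 14
  t=3: active resources = [5, 3], total = 8
  t=4: active resources = [5, 3, 6, 3], total = 17
  t=5: active resources = [5, 3, 6, 3], total = 17
  t=6: active resources = [5, 3, 6, 3], total = 17
  t=7: active resources = [5, 3, 6], total = 14
  t=8: active resources = [5, 6], total = 11
  t=9: active resources = [5], total = 5
  t=10: active resources = [5], total = 5
  t=11: active resources = [5], total = 5
Peak resource demand = 17

17


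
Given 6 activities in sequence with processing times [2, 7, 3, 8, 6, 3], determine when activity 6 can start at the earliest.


Activity 6 starts after activities 1 through 5 complete.
Predecessor durations: [2, 7, 3, 8, 6]
ES = 2 + 7 + 3 + 8 + 6 = 26

26


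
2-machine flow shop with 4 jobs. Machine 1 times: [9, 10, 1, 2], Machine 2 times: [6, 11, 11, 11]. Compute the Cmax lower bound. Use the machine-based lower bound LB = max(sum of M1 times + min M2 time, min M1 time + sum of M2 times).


LB1 = sum(M1 times) + min(M2 times) = 22 + 6 = 28
LB2 = min(M1 times) + sum(M2 times) = 1 + 39 = 40
Lower bound = max(LB1, LB2) = max(28, 40) = 40

40


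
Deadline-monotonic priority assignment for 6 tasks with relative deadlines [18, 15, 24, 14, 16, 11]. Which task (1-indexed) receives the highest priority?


Sort tasks by relative deadline (ascending):
  Task 6: deadline = 11
  Task 4: deadline = 14
  Task 2: deadline = 15
  Task 5: deadline = 16
  Task 1: deadline = 18
  Task 3: deadline = 24
Priority order (highest first): [6, 4, 2, 5, 1, 3]
Highest priority task = 6

6


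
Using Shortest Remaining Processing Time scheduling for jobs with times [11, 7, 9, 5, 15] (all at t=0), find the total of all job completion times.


Since all jobs arrive at t=0, SRPT equals SPT ordering.
SPT order: [5, 7, 9, 11, 15]
Completion times:
  Job 1: p=5, C=5
  Job 2: p=7, C=12
  Job 3: p=9, C=21
  Job 4: p=11, C=32
  Job 5: p=15, C=47
Total completion time = 5 + 12 + 21 + 32 + 47 = 117

117


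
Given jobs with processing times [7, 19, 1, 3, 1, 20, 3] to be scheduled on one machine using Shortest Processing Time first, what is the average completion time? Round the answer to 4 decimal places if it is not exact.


Sort jobs by processing time (SPT order): [1, 1, 3, 3, 7, 19, 20]
Compute completion times sequentially:
  Job 1: processing = 1, completes at 1
  Job 2: processing = 1, completes at 2
  Job 3: processing = 3, completes at 5
  Job 4: processing = 3, completes at 8
  Job 5: processing = 7, completes at 15
  Job 6: processing = 19, completes at 34
  Job 7: processing = 20, completes at 54
Sum of completion times = 119
Average completion time = 119/7 = 17.0

17.0


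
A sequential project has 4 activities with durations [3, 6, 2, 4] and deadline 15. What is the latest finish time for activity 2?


LF(activity 2) = deadline - sum of successor durations
Successors: activities 3 through 4 with durations [2, 4]
Sum of successor durations = 6
LF = 15 - 6 = 9

9


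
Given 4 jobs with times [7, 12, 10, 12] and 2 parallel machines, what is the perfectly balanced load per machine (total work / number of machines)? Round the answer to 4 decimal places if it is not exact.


Total processing time = 7 + 12 + 10 + 12 = 41
Number of machines = 2
Ideal balanced load = 41 / 2 = 20.5

20.5


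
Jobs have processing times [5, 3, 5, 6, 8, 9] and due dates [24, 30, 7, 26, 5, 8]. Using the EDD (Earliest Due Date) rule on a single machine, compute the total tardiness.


Sort by due date (EDD order): [(8, 5), (5, 7), (9, 8), (5, 24), (6, 26), (3, 30)]
Compute completion times and tardiness:
  Job 1: p=8, d=5, C=8, tardiness=max(0,8-5)=3
  Job 2: p=5, d=7, C=13, tardiness=max(0,13-7)=6
  Job 3: p=9, d=8, C=22, tardiness=max(0,22-8)=14
  Job 4: p=5, d=24, C=27, tardiness=max(0,27-24)=3
  Job 5: p=6, d=26, C=33, tardiness=max(0,33-26)=7
  Job 6: p=3, d=30, C=36, tardiness=max(0,36-30)=6
Total tardiness = 39

39


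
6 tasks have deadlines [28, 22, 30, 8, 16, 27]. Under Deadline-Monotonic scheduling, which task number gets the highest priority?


Sort tasks by relative deadline (ascending):
  Task 4: deadline = 8
  Task 5: deadline = 16
  Task 2: deadline = 22
  Task 6: deadline = 27
  Task 1: deadline = 28
  Task 3: deadline = 30
Priority order (highest first): [4, 5, 2, 6, 1, 3]
Highest priority task = 4

4


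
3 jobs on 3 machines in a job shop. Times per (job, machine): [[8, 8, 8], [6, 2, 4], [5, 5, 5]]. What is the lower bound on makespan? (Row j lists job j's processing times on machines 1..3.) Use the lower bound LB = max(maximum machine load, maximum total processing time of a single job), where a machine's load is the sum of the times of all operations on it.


Machine loads:
  Machine 1: 8 + 6 + 5 = 19
  Machine 2: 8 + 2 + 5 = 15
  Machine 3: 8 + 4 + 5 = 17
Max machine load = 19
Job totals:
  Job 1: 24
  Job 2: 12
  Job 3: 15
Max job total = 24
Lower bound = max(19, 24) = 24

24


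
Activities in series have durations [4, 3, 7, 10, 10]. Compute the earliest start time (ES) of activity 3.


Activity 3 starts after activities 1 through 2 complete.
Predecessor durations: [4, 3]
ES = 4 + 3 = 7

7


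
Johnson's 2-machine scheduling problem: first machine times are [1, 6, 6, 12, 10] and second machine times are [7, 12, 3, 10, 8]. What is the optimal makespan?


Apply Johnson's rule:
  Group 1 (a <= b): [(1, 1, 7), (2, 6, 12)]
  Group 2 (a > b): [(4, 12, 10), (5, 10, 8), (3, 6, 3)]
Optimal job order: [1, 2, 4, 5, 3]
Schedule:
  Job 1: M1 done at 1, M2 done at 8
  Job 2: M1 done at 7, M2 done at 20
  Job 4: M1 done at 19, M2 done at 30
  Job 5: M1 done at 29, M2 done at 38
  Job 3: M1 done at 35, M2 done at 41
Makespan = 41

41


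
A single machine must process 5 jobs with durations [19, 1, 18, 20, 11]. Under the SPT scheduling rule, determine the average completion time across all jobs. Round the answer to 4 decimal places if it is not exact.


Sort jobs by processing time (SPT order): [1, 11, 18, 19, 20]
Compute completion times sequentially:
  Job 1: processing = 1, completes at 1
  Job 2: processing = 11, completes at 12
  Job 3: processing = 18, completes at 30
  Job 4: processing = 19, completes at 49
  Job 5: processing = 20, completes at 69
Sum of completion times = 161
Average completion time = 161/5 = 32.2

32.2


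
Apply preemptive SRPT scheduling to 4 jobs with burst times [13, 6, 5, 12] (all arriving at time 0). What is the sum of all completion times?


Since all jobs arrive at t=0, SRPT equals SPT ordering.
SPT order: [5, 6, 12, 13]
Completion times:
  Job 1: p=5, C=5
  Job 2: p=6, C=11
  Job 3: p=12, C=23
  Job 4: p=13, C=36
Total completion time = 5 + 11 + 23 + 36 = 75

75


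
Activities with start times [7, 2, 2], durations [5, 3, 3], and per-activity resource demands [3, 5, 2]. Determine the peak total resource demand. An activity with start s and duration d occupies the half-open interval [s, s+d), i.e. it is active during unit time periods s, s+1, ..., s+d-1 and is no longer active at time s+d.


Each activity i is active on [start_i, start_i + duration_i).
Compute total resource usage per time slot:
  t=0: active resources = [], total = 0
  t=1: active resources = [], total = 0
  t=2: active resources = [5, 2], total = 7
  t=3: active resources = [5, 2], total = 7
  t=4: active resources = [5, 2], total = 7
  t=5: active resources = [], total = 0
  t=6: active resources = [], total = 0
  t=7: active resources = [3], total = 3
  t=8: active resources = [3], total = 3
  t=9: active resources = [3], total = 3
  t=10: active resources = [3], total = 3
  t=11: active resources = [3], total = 3
Peak resource demand = 7

7


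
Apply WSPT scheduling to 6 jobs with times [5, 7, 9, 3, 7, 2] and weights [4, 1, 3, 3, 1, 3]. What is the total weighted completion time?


Compute p/w ratios and sort ascending (WSPT): [(2, 3), (3, 3), (5, 4), (9, 3), (7, 1), (7, 1)]
Compute weighted completion times:
  Job (p=2,w=3): C=2, w*C=3*2=6
  Job (p=3,w=3): C=5, w*C=3*5=15
  Job (p=5,w=4): C=10, w*C=4*10=40
  Job (p=9,w=3): C=19, w*C=3*19=57
  Job (p=7,w=1): C=26, w*C=1*26=26
  Job (p=7,w=1): C=33, w*C=1*33=33
Total weighted completion time = 177

177


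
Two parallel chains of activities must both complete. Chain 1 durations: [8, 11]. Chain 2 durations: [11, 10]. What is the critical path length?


Path A total = 8 + 11 = 19
Path B total = 11 + 10 = 21
Critical path = longest path = max(19, 21) = 21

21


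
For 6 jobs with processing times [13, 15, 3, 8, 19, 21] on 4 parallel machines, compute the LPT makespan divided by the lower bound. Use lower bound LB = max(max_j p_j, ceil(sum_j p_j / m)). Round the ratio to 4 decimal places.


LPT order: [21, 19, 15, 13, 8, 3]
Machine loads after assignment: [21, 19, 18, 21]
LPT makespan = 21
Lower bound = max(max_job, ceil(total/4)) = max(21, 20) = 21
Ratio = 21 / 21 = 1.0

1.0


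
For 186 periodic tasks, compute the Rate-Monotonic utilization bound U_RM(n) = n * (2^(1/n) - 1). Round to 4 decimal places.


Compute 2^(1/186) = 1.0037335501
Subtract 1: 1.0037335501 - 1 = 0.0037335501
Multiply by n: 186 * 0.0037335501 = 0.6944403186
Round to 4 dp: 0.6944

0.6944


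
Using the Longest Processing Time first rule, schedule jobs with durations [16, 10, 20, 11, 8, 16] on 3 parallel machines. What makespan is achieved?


Sort jobs in decreasing order (LPT): [20, 16, 16, 11, 10, 8]
Assign each job to the least loaded machine:
  Machine 1: jobs [20, 8], load = 28
  Machine 2: jobs [16, 11], load = 27
  Machine 3: jobs [16, 10], load = 26
Makespan = max load = 28

28


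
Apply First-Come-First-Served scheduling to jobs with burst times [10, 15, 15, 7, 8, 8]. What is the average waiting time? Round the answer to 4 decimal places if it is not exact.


FCFS order (as given): [10, 15, 15, 7, 8, 8]
Waiting times:
  Job 1: wait = 0
  Job 2: wait = 10
  Job 3: wait = 25
  Job 4: wait = 40
  Job 5: wait = 47
  Job 6: wait = 55
Sum of waiting times = 177
Average waiting time = 177/6 = 29.5

29.5


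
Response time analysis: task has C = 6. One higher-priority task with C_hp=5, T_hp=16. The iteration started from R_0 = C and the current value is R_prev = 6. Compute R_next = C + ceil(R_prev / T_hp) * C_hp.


R_next = C + ceil(R_prev / T_hp) * C_hp
ceil(6 / 16) = ceil(0.375) = 1
Interference = 1 * 5 = 5
R_next = 6 + 5 = 11

11


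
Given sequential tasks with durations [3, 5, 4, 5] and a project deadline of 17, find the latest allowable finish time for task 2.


LF(activity 2) = deadline - sum of successor durations
Successors: activities 3 through 4 with durations [4, 5]
Sum of successor durations = 9
LF = 17 - 9 = 8

8


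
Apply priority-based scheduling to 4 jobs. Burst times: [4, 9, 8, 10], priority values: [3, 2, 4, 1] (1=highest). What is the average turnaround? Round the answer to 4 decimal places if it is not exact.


Sort by priority (ascending = highest first):
Order: [(1, 10), (2, 9), (3, 4), (4, 8)]
Completion times:
  Priority 1, burst=10, C=10
  Priority 2, burst=9, C=19
  Priority 3, burst=4, C=23
  Priority 4, burst=8, C=31
Average turnaround = 83/4 = 20.75

20.75


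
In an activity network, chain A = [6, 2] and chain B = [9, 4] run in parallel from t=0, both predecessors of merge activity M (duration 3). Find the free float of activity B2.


ES(B2) = sum of predecessors on chain B = 9
EF(B2) = ES + duration = 9 + 4 = 13
Successor of B2 is M. ES(M) = max(sum(A), sum(B)) = max(8, 13) = 13
Free float = ES(successor) - EF(current) = 13 - 13 = 0

0


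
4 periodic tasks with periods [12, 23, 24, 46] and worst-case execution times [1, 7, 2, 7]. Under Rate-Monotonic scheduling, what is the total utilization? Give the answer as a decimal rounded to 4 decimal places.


Compute individual utilizations (exact fractions):
  Task 1: C/T = 1/12 (approx. 0.0833)
  Task 2: C/T = 7/23 (approx. 0.3043)
  Task 3: C/T = 2/24 = 1/12 (approx. 0.0833)
  Task 4: C/T = 7/46 (approx. 0.1522)
Total utilization U = 1/12 + 7/23 + 1/12 + 7/46 = 43/69
Rounded to 4 decimal places: U = 0.6232
RM (Liu & Layland) bound for 4 tasks = 0.756828; compare with U = 43/69 (approx. 0.623188)
U <= bound, so schedulable by RM sufficient condition.

0.6232


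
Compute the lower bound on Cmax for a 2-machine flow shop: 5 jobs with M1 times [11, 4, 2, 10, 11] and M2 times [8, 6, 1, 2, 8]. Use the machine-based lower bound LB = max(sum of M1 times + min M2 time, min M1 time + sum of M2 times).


LB1 = sum(M1 times) + min(M2 times) = 38 + 1 = 39
LB2 = min(M1 times) + sum(M2 times) = 2 + 25 = 27
Lower bound = max(LB1, LB2) = max(39, 27) = 39

39


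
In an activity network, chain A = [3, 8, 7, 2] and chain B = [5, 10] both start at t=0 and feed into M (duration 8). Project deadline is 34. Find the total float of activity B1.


Forward pass: ES(B1) = sum of predecessors on chain B = 0
EF = ES + duration = 0 + 5 = 5
Backward pass: LF(M) = deadline = 34; LS(M) = 34 - 8 = 26
LF(B1) = LS(M) - sum(successors on chain B) = 26 - 10 = 16
LS = LF - duration = 16 - 5 = 11
Total float = LS - ES = 11 - 0 = 11

11


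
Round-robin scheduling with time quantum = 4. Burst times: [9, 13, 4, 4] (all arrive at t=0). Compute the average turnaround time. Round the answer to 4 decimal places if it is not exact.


Time quantum = 4
Execution trace:
  J1 runs 4 units, time = 4
  J2 runs 4 units, time = 8
  J3 runs 4 units, time = 12
  J4 runs 4 units, time = 16
  J1 runs 4 units, time = 20
  J2 runs 4 units, time = 24
  J1 runs 1 units, time = 25
  J2 runs 4 units, time = 29
  J2 runs 1 units, time = 30
Finish times: [25, 30, 12, 16]
Average turnaround = 83/4 = 20.75

20.75


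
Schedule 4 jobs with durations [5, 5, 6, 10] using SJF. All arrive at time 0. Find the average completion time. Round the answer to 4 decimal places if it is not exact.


SJF order (ascending): [5, 5, 6, 10]
Completion times:
  Job 1: burst=5, C=5
  Job 2: burst=5, C=10
  Job 3: burst=6, C=16
  Job 4: burst=10, C=26
Average completion = 57/4 = 14.25

14.25


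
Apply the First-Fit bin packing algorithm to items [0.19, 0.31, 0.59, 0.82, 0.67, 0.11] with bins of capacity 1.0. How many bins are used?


Place items sequentially using First-Fit:
  Item 0.19 -> new Bin 1
  Item 0.31 -> Bin 1 (now 0.5)
  Item 0.59 -> new Bin 2
  Item 0.82 -> new Bin 3
  Item 0.67 -> new Bin 4
  Item 0.11 -> Bin 1 (now 0.61)
Total bins used = 4

4


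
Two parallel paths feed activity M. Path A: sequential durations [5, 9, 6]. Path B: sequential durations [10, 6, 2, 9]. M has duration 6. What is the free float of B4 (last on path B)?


ES(B4) = sum of predecessors on chain B = 18
EF(B4) = ES + duration = 18 + 9 = 27
Successor of B4 is M. ES(M) = max(sum(A), sum(B)) = max(20, 27) = 27
Free float = ES(successor) - EF(current) = 27 - 27 = 0

0


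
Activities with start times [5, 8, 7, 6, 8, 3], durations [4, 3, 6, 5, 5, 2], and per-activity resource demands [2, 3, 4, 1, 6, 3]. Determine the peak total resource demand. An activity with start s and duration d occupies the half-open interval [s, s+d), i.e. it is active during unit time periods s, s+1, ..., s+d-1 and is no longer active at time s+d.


Each activity i is active on [start_i, start_i + duration_i).
Compute total resource usage per time slot:
  t=0: active resources = [], total = 0
  t=1: active resources = [], total = 0
  t=2: active resources = [], total = 0
  t=3: active resources = [3], total = 3
  t=4: active resources = [3], total = 3
  t=5: active resources = [2], total = 2
  t=6: active resources = [2, 1], total = 3
  t=7: active resources = [2, 4, 1], total = 7
  t=8: active resources = [2, 3, 4, 1, 6], total = 16
  t=9: active resources = [3, 4, 1, 6], total = 14
  t=10: active resources = [3, 4, 1, 6], total = 14
  t=11: active resources = [4, 6], total = 10
  t=12: active resources = [4, 6], total = 10
Peak resource demand = 16

16


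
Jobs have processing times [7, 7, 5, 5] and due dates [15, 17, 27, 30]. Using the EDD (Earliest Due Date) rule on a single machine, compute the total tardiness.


Sort by due date (EDD order): [(7, 15), (7, 17), (5, 27), (5, 30)]
Compute completion times and tardiness:
  Job 1: p=7, d=15, C=7, tardiness=max(0,7-15)=0
  Job 2: p=7, d=17, C=14, tardiness=max(0,14-17)=0
  Job 3: p=5, d=27, C=19, tardiness=max(0,19-27)=0
  Job 4: p=5, d=30, C=24, tardiness=max(0,24-30)=0
Total tardiness = 0

0


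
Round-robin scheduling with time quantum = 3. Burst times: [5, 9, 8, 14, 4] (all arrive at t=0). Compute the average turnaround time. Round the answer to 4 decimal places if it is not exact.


Time quantum = 3
Execution trace:
  J1 runs 3 units, time = 3
  J2 runs 3 units, time = 6
  J3 runs 3 units, time = 9
  J4 runs 3 units, time = 12
  J5 runs 3 units, time = 15
  J1 runs 2 units, time = 17
  J2 runs 3 units, time = 20
  J3 runs 3 units, time = 23
  J4 runs 3 units, time = 26
  J5 runs 1 units, time = 27
  J2 runs 3 units, time = 30
  J3 runs 2 units, time = 32
  J4 runs 3 units, time = 35
  J4 runs 3 units, time = 38
  J4 runs 2 units, time = 40
Finish times: [17, 30, 32, 40, 27]
Average turnaround = 146/5 = 29.2

29.2


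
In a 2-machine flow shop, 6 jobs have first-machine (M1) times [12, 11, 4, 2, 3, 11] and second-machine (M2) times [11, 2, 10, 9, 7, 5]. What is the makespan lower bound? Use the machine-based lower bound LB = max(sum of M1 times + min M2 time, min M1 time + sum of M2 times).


LB1 = sum(M1 times) + min(M2 times) = 43 + 2 = 45
LB2 = min(M1 times) + sum(M2 times) = 2 + 44 = 46
Lower bound = max(LB1, LB2) = max(45, 46) = 46

46


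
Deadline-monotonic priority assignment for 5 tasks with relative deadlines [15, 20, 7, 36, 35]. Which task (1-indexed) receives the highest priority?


Sort tasks by relative deadline (ascending):
  Task 3: deadline = 7
  Task 1: deadline = 15
  Task 2: deadline = 20
  Task 5: deadline = 35
  Task 4: deadline = 36
Priority order (highest first): [3, 1, 2, 5, 4]
Highest priority task = 3

3


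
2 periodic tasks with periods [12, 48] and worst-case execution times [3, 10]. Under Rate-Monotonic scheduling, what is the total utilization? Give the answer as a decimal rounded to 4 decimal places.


Compute individual utilizations (exact fractions):
  Task 1: C/T = 3/12 = 1/4 (approx. 0.25)
  Task 2: C/T = 10/48 = 5/24 (approx. 0.2083)
Total utilization U = 1/4 + 5/24 = 11/24
Rounded to 4 decimal places: U = 0.4583
RM (Liu & Layland) bound for 2 tasks = 0.828427; compare with U = 11/24 (approx. 0.458333)
U <= bound, so schedulable by RM sufficient condition.

0.4583


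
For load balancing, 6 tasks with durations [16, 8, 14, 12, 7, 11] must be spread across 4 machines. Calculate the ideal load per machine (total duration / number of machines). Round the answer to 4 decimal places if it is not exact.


Total processing time = 16 + 8 + 14 + 12 + 7 + 11 = 68
Number of machines = 4
Ideal balanced load = 68 / 4 = 17.0

17.0


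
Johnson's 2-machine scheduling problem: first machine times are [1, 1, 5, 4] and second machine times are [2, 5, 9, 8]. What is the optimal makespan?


Apply Johnson's rule:
  Group 1 (a <= b): [(1, 1, 2), (2, 1, 5), (4, 4, 8), (3, 5, 9)]
  Group 2 (a > b): []
Optimal job order: [1, 2, 4, 3]
Schedule:
  Job 1: M1 done at 1, M2 done at 3
  Job 2: M1 done at 2, M2 done at 8
  Job 4: M1 done at 6, M2 done at 16
  Job 3: M1 done at 11, M2 done at 25
Makespan = 25

25


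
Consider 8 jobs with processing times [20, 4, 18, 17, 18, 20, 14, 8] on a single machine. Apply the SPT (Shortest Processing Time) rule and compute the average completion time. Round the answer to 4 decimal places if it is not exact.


Sort jobs by processing time (SPT order): [4, 8, 14, 17, 18, 18, 20, 20]
Compute completion times sequentially:
  Job 1: processing = 4, completes at 4
  Job 2: processing = 8, completes at 12
  Job 3: processing = 14, completes at 26
  Job 4: processing = 17, completes at 43
  Job 5: processing = 18, completes at 61
  Job 6: processing = 18, completes at 79
  Job 7: processing = 20, completes at 99
  Job 8: processing = 20, completes at 119
Sum of completion times = 443
Average completion time = 443/8 = 55.375

55.375


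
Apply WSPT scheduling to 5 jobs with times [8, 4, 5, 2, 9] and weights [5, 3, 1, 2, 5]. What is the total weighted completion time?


Compute p/w ratios and sort ascending (WSPT): [(2, 2), (4, 3), (8, 5), (9, 5), (5, 1)]
Compute weighted completion times:
  Job (p=2,w=2): C=2, w*C=2*2=4
  Job (p=4,w=3): C=6, w*C=3*6=18
  Job (p=8,w=5): C=14, w*C=5*14=70
  Job (p=9,w=5): C=23, w*C=5*23=115
  Job (p=5,w=1): C=28, w*C=1*28=28
Total weighted completion time = 235

235


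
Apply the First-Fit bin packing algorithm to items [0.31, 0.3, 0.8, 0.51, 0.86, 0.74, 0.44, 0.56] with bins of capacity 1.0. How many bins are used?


Place items sequentially using First-Fit:
  Item 0.31 -> new Bin 1
  Item 0.3 -> Bin 1 (now 0.61)
  Item 0.8 -> new Bin 2
  Item 0.51 -> new Bin 3
  Item 0.86 -> new Bin 4
  Item 0.74 -> new Bin 5
  Item 0.44 -> Bin 3 (now 0.95)
  Item 0.56 -> new Bin 6
Total bins used = 6

6


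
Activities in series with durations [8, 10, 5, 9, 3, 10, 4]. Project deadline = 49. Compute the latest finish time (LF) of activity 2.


LF(activity 2) = deadline - sum of successor durations
Successors: activities 3 through 7 with durations [5, 9, 3, 10, 4]
Sum of successor durations = 31
LF = 49 - 31 = 18

18


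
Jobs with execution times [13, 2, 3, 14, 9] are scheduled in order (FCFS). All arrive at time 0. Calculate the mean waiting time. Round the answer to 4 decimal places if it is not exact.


FCFS order (as given): [13, 2, 3, 14, 9]
Waiting times:
  Job 1: wait = 0
  Job 2: wait = 13
  Job 3: wait = 15
  Job 4: wait = 18
  Job 5: wait = 32
Sum of waiting times = 78
Average waiting time = 78/5 = 15.6

15.6


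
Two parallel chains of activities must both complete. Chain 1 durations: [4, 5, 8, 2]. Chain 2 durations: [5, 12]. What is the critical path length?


Path A total = 4 + 5 + 8 + 2 = 19
Path B total = 5 + 12 = 17
Critical path = longest path = max(19, 17) = 19

19


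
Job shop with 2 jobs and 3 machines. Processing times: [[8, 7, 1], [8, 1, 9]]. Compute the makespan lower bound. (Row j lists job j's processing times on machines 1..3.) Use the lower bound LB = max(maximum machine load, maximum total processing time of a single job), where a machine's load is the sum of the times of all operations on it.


Machine loads:
  Machine 1: 8 + 8 = 16
  Machine 2: 7 + 1 = 8
  Machine 3: 1 + 9 = 10
Max machine load = 16
Job totals:
  Job 1: 16
  Job 2: 18
Max job total = 18
Lower bound = max(16, 18) = 18

18


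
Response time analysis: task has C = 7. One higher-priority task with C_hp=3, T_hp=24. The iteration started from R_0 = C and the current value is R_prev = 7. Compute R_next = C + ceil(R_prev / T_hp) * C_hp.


R_next = C + ceil(R_prev / T_hp) * C_hp
ceil(7 / 24) = ceil(0.2917) = 1
Interference = 1 * 3 = 3
R_next = 7 + 3 = 10

10


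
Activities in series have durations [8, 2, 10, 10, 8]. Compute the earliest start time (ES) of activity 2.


Activity 2 starts after activities 1 through 1 complete.
Predecessor durations: [8]
ES = 8 = 8

8


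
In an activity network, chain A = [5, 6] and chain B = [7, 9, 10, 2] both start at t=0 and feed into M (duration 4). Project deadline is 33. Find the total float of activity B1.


Forward pass: ES(B1) = sum of predecessors on chain B = 0
EF = ES + duration = 0 + 7 = 7
Backward pass: LF(M) = deadline = 33; LS(M) = 33 - 4 = 29
LF(B1) = LS(M) - sum(successors on chain B) = 29 - 21 = 8
LS = LF - duration = 8 - 7 = 1
Total float = LS - ES = 1 - 0 = 1

1


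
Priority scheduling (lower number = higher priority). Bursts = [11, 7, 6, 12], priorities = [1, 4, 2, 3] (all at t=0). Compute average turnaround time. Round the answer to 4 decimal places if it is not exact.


Sort by priority (ascending = highest first):
Order: [(1, 11), (2, 6), (3, 12), (4, 7)]
Completion times:
  Priority 1, burst=11, C=11
  Priority 2, burst=6, C=17
  Priority 3, burst=12, C=29
  Priority 4, burst=7, C=36
Average turnaround = 93/4 = 23.25

23.25


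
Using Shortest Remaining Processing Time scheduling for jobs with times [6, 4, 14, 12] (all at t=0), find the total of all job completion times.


Since all jobs arrive at t=0, SRPT equals SPT ordering.
SPT order: [4, 6, 12, 14]
Completion times:
  Job 1: p=4, C=4
  Job 2: p=6, C=10
  Job 3: p=12, C=22
  Job 4: p=14, C=36
Total completion time = 4 + 10 + 22 + 36 = 72

72


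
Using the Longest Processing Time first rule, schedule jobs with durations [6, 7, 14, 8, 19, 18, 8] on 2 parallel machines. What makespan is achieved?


Sort jobs in decreasing order (LPT): [19, 18, 14, 8, 8, 7, 6]
Assign each job to the least loaded machine:
  Machine 1: jobs [19, 8, 8, 6], load = 41
  Machine 2: jobs [18, 14, 7], load = 39
Makespan = max load = 41

41


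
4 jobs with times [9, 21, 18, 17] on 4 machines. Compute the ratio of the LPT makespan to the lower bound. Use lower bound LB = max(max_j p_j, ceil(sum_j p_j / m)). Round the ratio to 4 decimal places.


LPT order: [21, 18, 17, 9]
Machine loads after assignment: [21, 18, 17, 9]
LPT makespan = 21
Lower bound = max(max_job, ceil(total/4)) = max(21, 17) = 21
Ratio = 21 / 21 = 1.0

1.0


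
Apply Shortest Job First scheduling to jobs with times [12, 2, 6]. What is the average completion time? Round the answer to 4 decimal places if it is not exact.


SJF order (ascending): [2, 6, 12]
Completion times:
  Job 1: burst=2, C=2
  Job 2: burst=6, C=8
  Job 3: burst=12, C=20
Average completion = 30/3 = 10.0

10.0


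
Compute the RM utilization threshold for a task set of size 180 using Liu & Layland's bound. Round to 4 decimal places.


Compute 2^(1/180) = 1.0038582416
Subtract 1: 1.0038582416 - 1 = 0.0038582416
Multiply by n: 180 * 0.0038582416 = 0.6944834880
Round to 4 dp: 0.6945

0.6945


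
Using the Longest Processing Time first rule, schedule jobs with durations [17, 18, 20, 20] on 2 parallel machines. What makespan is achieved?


Sort jobs in decreasing order (LPT): [20, 20, 18, 17]
Assign each job to the least loaded machine:
  Machine 1: jobs [20, 18], load = 38
  Machine 2: jobs [20, 17], load = 37
Makespan = max load = 38

38


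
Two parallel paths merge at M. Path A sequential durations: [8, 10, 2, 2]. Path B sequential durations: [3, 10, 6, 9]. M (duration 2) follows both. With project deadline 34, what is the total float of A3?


Forward pass: ES(A3) = sum of predecessors on chain A = 18
EF = ES + duration = 18 + 2 = 20
Backward pass: LF(M) = deadline = 34; LS(M) = 34 - 2 = 32
LF(A3) = LS(M) - sum(successors on chain A) = 32 - 2 = 30
LS = LF - duration = 30 - 2 = 28
Total float = LS - ES = 28 - 18 = 10

10


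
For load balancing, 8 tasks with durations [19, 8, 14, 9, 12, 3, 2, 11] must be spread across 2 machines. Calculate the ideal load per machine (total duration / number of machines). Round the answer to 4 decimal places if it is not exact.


Total processing time = 19 + 8 + 14 + 9 + 12 + 3 + 2 + 11 = 78
Number of machines = 2
Ideal balanced load = 78 / 2 = 39.0

39.0


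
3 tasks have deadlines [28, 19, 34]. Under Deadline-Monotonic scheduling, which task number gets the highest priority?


Sort tasks by relative deadline (ascending):
  Task 2: deadline = 19
  Task 1: deadline = 28
  Task 3: deadline = 34
Priority order (highest first): [2, 1, 3]
Highest priority task = 2

2


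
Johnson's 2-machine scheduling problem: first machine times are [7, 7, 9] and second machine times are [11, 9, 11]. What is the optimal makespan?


Apply Johnson's rule:
  Group 1 (a <= b): [(1, 7, 11), (2, 7, 9), (3, 9, 11)]
  Group 2 (a > b): []
Optimal job order: [1, 2, 3]
Schedule:
  Job 1: M1 done at 7, M2 done at 18
  Job 2: M1 done at 14, M2 done at 27
  Job 3: M1 done at 23, M2 done at 38
Makespan = 38

38


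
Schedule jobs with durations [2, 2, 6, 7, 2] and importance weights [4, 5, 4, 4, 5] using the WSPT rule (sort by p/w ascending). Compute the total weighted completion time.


Compute p/w ratios and sort ascending (WSPT): [(2, 5), (2, 5), (2, 4), (6, 4), (7, 4)]
Compute weighted completion times:
  Job (p=2,w=5): C=2, w*C=5*2=10
  Job (p=2,w=5): C=4, w*C=5*4=20
  Job (p=2,w=4): C=6, w*C=4*6=24
  Job (p=6,w=4): C=12, w*C=4*12=48
  Job (p=7,w=4): C=19, w*C=4*19=76
Total weighted completion time = 178

178


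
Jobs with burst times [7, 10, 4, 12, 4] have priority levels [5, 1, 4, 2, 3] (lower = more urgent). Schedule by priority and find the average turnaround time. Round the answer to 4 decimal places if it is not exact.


Sort by priority (ascending = highest first):
Order: [(1, 10), (2, 12), (3, 4), (4, 4), (5, 7)]
Completion times:
  Priority 1, burst=10, C=10
  Priority 2, burst=12, C=22
  Priority 3, burst=4, C=26
  Priority 4, burst=4, C=30
  Priority 5, burst=7, C=37
Average turnaround = 125/5 = 25.0

25.0


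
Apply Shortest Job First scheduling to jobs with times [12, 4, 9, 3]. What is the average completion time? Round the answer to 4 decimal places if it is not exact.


SJF order (ascending): [3, 4, 9, 12]
Completion times:
  Job 1: burst=3, C=3
  Job 2: burst=4, C=7
  Job 3: burst=9, C=16
  Job 4: burst=12, C=28
Average completion = 54/4 = 13.5

13.5


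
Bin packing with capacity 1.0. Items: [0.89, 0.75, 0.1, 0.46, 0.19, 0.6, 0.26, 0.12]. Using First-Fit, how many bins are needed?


Place items sequentially using First-Fit:
  Item 0.89 -> new Bin 1
  Item 0.75 -> new Bin 2
  Item 0.1 -> Bin 1 (now 0.99)
  Item 0.46 -> new Bin 3
  Item 0.19 -> Bin 2 (now 0.94)
  Item 0.6 -> new Bin 4
  Item 0.26 -> Bin 3 (now 0.72)
  Item 0.12 -> Bin 3 (now 0.84)
Total bins used = 4

4


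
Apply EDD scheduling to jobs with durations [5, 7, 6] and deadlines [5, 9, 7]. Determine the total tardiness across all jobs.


Sort by due date (EDD order): [(5, 5), (6, 7), (7, 9)]
Compute completion times and tardiness:
  Job 1: p=5, d=5, C=5, tardiness=max(0,5-5)=0
  Job 2: p=6, d=7, C=11, tardiness=max(0,11-7)=4
  Job 3: p=7, d=9, C=18, tardiness=max(0,18-9)=9
Total tardiness = 13

13


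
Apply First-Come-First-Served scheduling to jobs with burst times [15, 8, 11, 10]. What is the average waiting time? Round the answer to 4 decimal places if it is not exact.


FCFS order (as given): [15, 8, 11, 10]
Waiting times:
  Job 1: wait = 0
  Job 2: wait = 15
  Job 3: wait = 23
  Job 4: wait = 34
Sum of waiting times = 72
Average waiting time = 72/4 = 18.0

18.0


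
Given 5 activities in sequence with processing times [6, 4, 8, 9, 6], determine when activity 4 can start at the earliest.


Activity 4 starts after activities 1 through 3 complete.
Predecessor durations: [6, 4, 8]
ES = 6 + 4 + 8 = 18

18


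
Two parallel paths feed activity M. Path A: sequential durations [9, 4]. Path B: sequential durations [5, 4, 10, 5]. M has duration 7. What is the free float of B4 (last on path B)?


ES(B4) = sum of predecessors on chain B = 19
EF(B4) = ES + duration = 19 + 5 = 24
Successor of B4 is M. ES(M) = max(sum(A), sum(B)) = max(13, 24) = 24
Free float = ES(successor) - EF(current) = 24 - 24 = 0

0


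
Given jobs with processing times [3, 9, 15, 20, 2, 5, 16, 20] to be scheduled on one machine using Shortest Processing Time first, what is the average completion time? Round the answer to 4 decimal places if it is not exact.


Sort jobs by processing time (SPT order): [2, 3, 5, 9, 15, 16, 20, 20]
Compute completion times sequentially:
  Job 1: processing = 2, completes at 2
  Job 2: processing = 3, completes at 5
  Job 3: processing = 5, completes at 10
  Job 4: processing = 9, completes at 19
  Job 5: processing = 15, completes at 34
  Job 6: processing = 16, completes at 50
  Job 7: processing = 20, completes at 70
  Job 8: processing = 20, completes at 90
Sum of completion times = 280
Average completion time = 280/8 = 35.0

35.0


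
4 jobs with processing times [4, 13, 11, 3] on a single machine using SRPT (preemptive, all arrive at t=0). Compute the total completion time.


Since all jobs arrive at t=0, SRPT equals SPT ordering.
SPT order: [3, 4, 11, 13]
Completion times:
  Job 1: p=3, C=3
  Job 2: p=4, C=7
  Job 3: p=11, C=18
  Job 4: p=13, C=31
Total completion time = 3 + 7 + 18 + 31 = 59

59


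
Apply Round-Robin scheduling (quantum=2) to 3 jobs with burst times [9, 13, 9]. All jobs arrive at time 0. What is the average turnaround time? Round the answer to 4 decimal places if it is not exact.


Time quantum = 2
Execution trace:
  J1 runs 2 units, time = 2
  J2 runs 2 units, time = 4
  J3 runs 2 units, time = 6
  J1 runs 2 units, time = 8
  J2 runs 2 units, time = 10
  J3 runs 2 units, time = 12
  J1 runs 2 units, time = 14
  J2 runs 2 units, time = 16
  J3 runs 2 units, time = 18
  J1 runs 2 units, time = 20
  J2 runs 2 units, time = 22
  J3 runs 2 units, time = 24
  J1 runs 1 units, time = 25
  J2 runs 2 units, time = 27
  J3 runs 1 units, time = 28
  J2 runs 2 units, time = 30
  J2 runs 1 units, time = 31
Finish times: [25, 31, 28]
Average turnaround = 84/3 = 28.0

28.0


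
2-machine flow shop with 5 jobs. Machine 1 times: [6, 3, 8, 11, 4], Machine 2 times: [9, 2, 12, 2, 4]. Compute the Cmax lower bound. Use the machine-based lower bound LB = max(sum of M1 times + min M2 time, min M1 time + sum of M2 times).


LB1 = sum(M1 times) + min(M2 times) = 32 + 2 = 34
LB2 = min(M1 times) + sum(M2 times) = 3 + 29 = 32
Lower bound = max(LB1, LB2) = max(34, 32) = 34

34


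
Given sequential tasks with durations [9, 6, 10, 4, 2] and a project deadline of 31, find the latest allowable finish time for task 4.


LF(activity 4) = deadline - sum of successor durations
Successors: activities 5 through 5 with durations [2]
Sum of successor durations = 2
LF = 31 - 2 = 29

29


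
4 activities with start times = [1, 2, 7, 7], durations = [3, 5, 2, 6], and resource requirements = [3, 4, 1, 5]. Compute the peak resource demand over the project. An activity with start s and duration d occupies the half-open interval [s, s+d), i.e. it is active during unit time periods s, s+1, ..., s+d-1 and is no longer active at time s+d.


Each activity i is active on [start_i, start_i + duration_i).
Compute total resource usage per time slot:
  t=0: active resources = [], total = 0
  t=1: active resources = [3], total = 3
  t=2: active resources = [3, 4], total = 7
  t=3: active resources = [3, 4], total = 7
  t=4: active resources = [4], total = 4
  t=5: active resources = [4], total = 4
  t=6: active resources = [4], total = 4
  t=7: active resources = [1, 5], total = 6
  t=8: active resources = [1, 5], total = 6
  t=9: active resources = [5], total = 5
  t=10: active resources = [5], total = 5
  t=11: active resources = [5], total = 5
  t=12: active resources = [5], total = 5
Peak resource demand = 7

7


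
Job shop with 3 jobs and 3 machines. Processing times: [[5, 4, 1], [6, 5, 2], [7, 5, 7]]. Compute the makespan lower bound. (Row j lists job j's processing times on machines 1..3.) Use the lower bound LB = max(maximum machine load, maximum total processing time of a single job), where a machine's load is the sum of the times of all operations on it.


Machine loads:
  Machine 1: 5 + 6 + 7 = 18
  Machine 2: 4 + 5 + 5 = 14
  Machine 3: 1 + 2 + 7 = 10
Max machine load = 18
Job totals:
  Job 1: 10
  Job 2: 13
  Job 3: 19
Max job total = 19
Lower bound = max(18, 19) = 19

19


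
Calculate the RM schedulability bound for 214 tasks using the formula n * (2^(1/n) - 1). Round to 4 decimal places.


Compute 2^(1/214) = 1.0032442568
Subtract 1: 1.0032442568 - 1 = 0.0032442568
Multiply by n: 214 * 0.0032442568 = 0.6942709552
Round to 4 dp: 0.6943

0.6943


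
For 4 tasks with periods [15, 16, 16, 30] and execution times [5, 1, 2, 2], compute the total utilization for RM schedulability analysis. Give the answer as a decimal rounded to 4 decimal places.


Compute individual utilizations (exact fractions):
  Task 1: C/T = 5/15 = 1/3 (approx. 0.3333)
  Task 2: C/T = 1/16 (approx. 0.0625)
  Task 3: C/T = 2/16 = 1/8 (approx. 0.125)
  Task 4: C/T = 2/30 = 1/15 (approx. 0.0667)
Total utilization U = 1/3 + 1/16 + 1/8 + 1/15 = 47/80
Rounded to 4 decimal places: U = 0.5875
RM (Liu & Layland) bound for 4 tasks = 0.756828; compare with U = 47/80 (approx. 0.587500)
U <= bound, so schedulable by RM sufficient condition.

0.5875


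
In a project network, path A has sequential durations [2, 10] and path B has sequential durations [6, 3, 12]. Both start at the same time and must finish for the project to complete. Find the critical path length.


Path A total = 2 + 10 = 12
Path B total = 6 + 3 + 12 = 21
Critical path = longest path = max(12, 21) = 21

21


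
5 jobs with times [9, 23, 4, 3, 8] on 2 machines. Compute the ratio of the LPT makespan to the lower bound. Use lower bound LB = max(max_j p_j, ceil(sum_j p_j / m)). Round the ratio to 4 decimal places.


LPT order: [23, 9, 8, 4, 3]
Machine loads after assignment: [23, 24]
LPT makespan = 24
Lower bound = max(max_job, ceil(total/2)) = max(23, 24) = 24
Ratio = 24 / 24 = 1.0

1.0


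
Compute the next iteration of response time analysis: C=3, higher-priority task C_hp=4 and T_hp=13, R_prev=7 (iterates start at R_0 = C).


R_next = C + ceil(R_prev / T_hp) * C_hp
ceil(7 / 13) = ceil(0.5385) = 1
Interference = 1 * 4 = 4
R_next = 3 + 4 = 7
R_next = R_prev, so the iteration has converged (response time = 7).

7


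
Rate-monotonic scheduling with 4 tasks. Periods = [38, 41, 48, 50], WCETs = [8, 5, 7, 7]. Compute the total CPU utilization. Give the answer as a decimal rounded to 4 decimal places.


Compute individual utilizations (exact fractions):
  Task 1: C/T = 8/38 = 4/19 (approx. 0.2105)
  Task 2: C/T = 5/41 (approx. 0.122)
  Task 3: C/T = 7/48 (approx. 0.1458)
  Task 4: C/T = 7/50 (approx. 0.14)
Total utilization U = 4/19 + 5/41 + 7/48 + 7/50 = 577997/934800
Rounded to 4 decimal places: U = 0.6183
RM (Liu & Layland) bound for 4 tasks = 0.756828; compare with U = 577997/934800 (approx. 0.618311)
U <= bound, so schedulable by RM sufficient condition.

0.6183
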